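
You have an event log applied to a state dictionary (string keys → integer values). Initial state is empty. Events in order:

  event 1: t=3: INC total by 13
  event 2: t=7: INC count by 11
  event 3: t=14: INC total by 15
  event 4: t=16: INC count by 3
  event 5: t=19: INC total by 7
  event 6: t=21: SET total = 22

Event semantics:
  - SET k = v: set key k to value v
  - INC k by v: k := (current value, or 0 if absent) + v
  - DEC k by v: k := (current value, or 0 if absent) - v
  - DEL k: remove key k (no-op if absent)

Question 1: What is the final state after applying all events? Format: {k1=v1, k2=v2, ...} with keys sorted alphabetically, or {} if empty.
Answer: {count=14, total=22}

Derivation:
  after event 1 (t=3: INC total by 13): {total=13}
  after event 2 (t=7: INC count by 11): {count=11, total=13}
  after event 3 (t=14: INC total by 15): {count=11, total=28}
  after event 4 (t=16: INC count by 3): {count=14, total=28}
  after event 5 (t=19: INC total by 7): {count=14, total=35}
  after event 6 (t=21: SET total = 22): {count=14, total=22}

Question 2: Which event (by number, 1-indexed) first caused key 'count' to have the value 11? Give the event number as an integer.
Looking for first event where count becomes 11:
  event 2: count (absent) -> 11  <-- first match

Answer: 2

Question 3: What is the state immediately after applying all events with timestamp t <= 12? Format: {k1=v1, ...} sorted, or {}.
Answer: {count=11, total=13}

Derivation:
Apply events with t <= 12 (2 events):
  after event 1 (t=3: INC total by 13): {total=13}
  after event 2 (t=7: INC count by 11): {count=11, total=13}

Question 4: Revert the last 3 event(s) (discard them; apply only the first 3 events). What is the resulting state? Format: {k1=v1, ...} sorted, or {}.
Keep first 3 events (discard last 3):
  after event 1 (t=3: INC total by 13): {total=13}
  after event 2 (t=7: INC count by 11): {count=11, total=13}
  after event 3 (t=14: INC total by 15): {count=11, total=28}

Answer: {count=11, total=28}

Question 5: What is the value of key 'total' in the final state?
Answer: 22

Derivation:
Track key 'total' through all 6 events:
  event 1 (t=3: INC total by 13): total (absent) -> 13
  event 2 (t=7: INC count by 11): total unchanged
  event 3 (t=14: INC total by 15): total 13 -> 28
  event 4 (t=16: INC count by 3): total unchanged
  event 5 (t=19: INC total by 7): total 28 -> 35
  event 6 (t=21: SET total = 22): total 35 -> 22
Final: total = 22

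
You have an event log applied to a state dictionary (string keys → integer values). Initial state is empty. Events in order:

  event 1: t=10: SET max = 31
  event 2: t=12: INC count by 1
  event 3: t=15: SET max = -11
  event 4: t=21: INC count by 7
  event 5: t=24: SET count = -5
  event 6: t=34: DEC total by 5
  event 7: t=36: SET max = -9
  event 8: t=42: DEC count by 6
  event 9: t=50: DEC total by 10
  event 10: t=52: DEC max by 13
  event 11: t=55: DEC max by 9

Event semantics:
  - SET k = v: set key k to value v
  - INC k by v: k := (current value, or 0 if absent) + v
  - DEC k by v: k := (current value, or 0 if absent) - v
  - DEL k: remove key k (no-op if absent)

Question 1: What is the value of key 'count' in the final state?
Answer: -11

Derivation:
Track key 'count' through all 11 events:
  event 1 (t=10: SET max = 31): count unchanged
  event 2 (t=12: INC count by 1): count (absent) -> 1
  event 3 (t=15: SET max = -11): count unchanged
  event 4 (t=21: INC count by 7): count 1 -> 8
  event 5 (t=24: SET count = -5): count 8 -> -5
  event 6 (t=34: DEC total by 5): count unchanged
  event 7 (t=36: SET max = -9): count unchanged
  event 8 (t=42: DEC count by 6): count -5 -> -11
  event 9 (t=50: DEC total by 10): count unchanged
  event 10 (t=52: DEC max by 13): count unchanged
  event 11 (t=55: DEC max by 9): count unchanged
Final: count = -11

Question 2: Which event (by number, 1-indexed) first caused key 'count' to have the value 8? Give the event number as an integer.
Answer: 4

Derivation:
Looking for first event where count becomes 8:
  event 2: count = 1
  event 3: count = 1
  event 4: count 1 -> 8  <-- first match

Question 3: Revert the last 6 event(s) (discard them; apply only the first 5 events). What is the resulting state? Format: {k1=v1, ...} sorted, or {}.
Answer: {count=-5, max=-11}

Derivation:
Keep first 5 events (discard last 6):
  after event 1 (t=10: SET max = 31): {max=31}
  after event 2 (t=12: INC count by 1): {count=1, max=31}
  after event 3 (t=15: SET max = -11): {count=1, max=-11}
  after event 4 (t=21: INC count by 7): {count=8, max=-11}
  after event 5 (t=24: SET count = -5): {count=-5, max=-11}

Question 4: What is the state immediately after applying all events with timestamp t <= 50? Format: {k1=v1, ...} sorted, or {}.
Apply events with t <= 50 (9 events):
  after event 1 (t=10: SET max = 31): {max=31}
  after event 2 (t=12: INC count by 1): {count=1, max=31}
  after event 3 (t=15: SET max = -11): {count=1, max=-11}
  after event 4 (t=21: INC count by 7): {count=8, max=-11}
  after event 5 (t=24: SET count = -5): {count=-5, max=-11}
  after event 6 (t=34: DEC total by 5): {count=-5, max=-11, total=-5}
  after event 7 (t=36: SET max = -9): {count=-5, max=-9, total=-5}
  after event 8 (t=42: DEC count by 6): {count=-11, max=-9, total=-5}
  after event 9 (t=50: DEC total by 10): {count=-11, max=-9, total=-15}

Answer: {count=-11, max=-9, total=-15}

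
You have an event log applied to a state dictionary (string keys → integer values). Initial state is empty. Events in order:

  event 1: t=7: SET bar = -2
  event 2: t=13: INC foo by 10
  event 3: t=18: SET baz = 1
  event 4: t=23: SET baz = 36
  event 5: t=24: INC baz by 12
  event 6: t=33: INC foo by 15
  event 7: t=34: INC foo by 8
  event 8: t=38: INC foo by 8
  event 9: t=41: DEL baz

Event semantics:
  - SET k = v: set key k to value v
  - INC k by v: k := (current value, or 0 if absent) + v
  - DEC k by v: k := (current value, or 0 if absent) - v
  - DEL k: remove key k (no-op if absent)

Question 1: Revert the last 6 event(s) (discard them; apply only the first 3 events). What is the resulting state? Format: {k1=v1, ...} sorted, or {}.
Answer: {bar=-2, baz=1, foo=10}

Derivation:
Keep first 3 events (discard last 6):
  after event 1 (t=7: SET bar = -2): {bar=-2}
  after event 2 (t=13: INC foo by 10): {bar=-2, foo=10}
  after event 3 (t=18: SET baz = 1): {bar=-2, baz=1, foo=10}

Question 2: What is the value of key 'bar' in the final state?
Track key 'bar' through all 9 events:
  event 1 (t=7: SET bar = -2): bar (absent) -> -2
  event 2 (t=13: INC foo by 10): bar unchanged
  event 3 (t=18: SET baz = 1): bar unchanged
  event 4 (t=23: SET baz = 36): bar unchanged
  event 5 (t=24: INC baz by 12): bar unchanged
  event 6 (t=33: INC foo by 15): bar unchanged
  event 7 (t=34: INC foo by 8): bar unchanged
  event 8 (t=38: INC foo by 8): bar unchanged
  event 9 (t=41: DEL baz): bar unchanged
Final: bar = -2

Answer: -2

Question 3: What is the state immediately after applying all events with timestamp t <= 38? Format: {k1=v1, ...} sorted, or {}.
Apply events with t <= 38 (8 events):
  after event 1 (t=7: SET bar = -2): {bar=-2}
  after event 2 (t=13: INC foo by 10): {bar=-2, foo=10}
  after event 3 (t=18: SET baz = 1): {bar=-2, baz=1, foo=10}
  after event 4 (t=23: SET baz = 36): {bar=-2, baz=36, foo=10}
  after event 5 (t=24: INC baz by 12): {bar=-2, baz=48, foo=10}
  after event 6 (t=33: INC foo by 15): {bar=-2, baz=48, foo=25}
  after event 7 (t=34: INC foo by 8): {bar=-2, baz=48, foo=33}
  after event 8 (t=38: INC foo by 8): {bar=-2, baz=48, foo=41}

Answer: {bar=-2, baz=48, foo=41}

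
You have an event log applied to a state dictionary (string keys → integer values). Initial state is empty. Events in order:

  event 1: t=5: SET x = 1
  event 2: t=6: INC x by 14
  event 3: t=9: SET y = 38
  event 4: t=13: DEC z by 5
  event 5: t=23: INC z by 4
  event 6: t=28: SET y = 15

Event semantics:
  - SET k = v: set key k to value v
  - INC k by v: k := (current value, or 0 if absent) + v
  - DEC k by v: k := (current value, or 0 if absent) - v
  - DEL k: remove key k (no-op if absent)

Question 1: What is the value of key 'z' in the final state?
Track key 'z' through all 6 events:
  event 1 (t=5: SET x = 1): z unchanged
  event 2 (t=6: INC x by 14): z unchanged
  event 3 (t=9: SET y = 38): z unchanged
  event 4 (t=13: DEC z by 5): z (absent) -> -5
  event 5 (t=23: INC z by 4): z -5 -> -1
  event 6 (t=28: SET y = 15): z unchanged
Final: z = -1

Answer: -1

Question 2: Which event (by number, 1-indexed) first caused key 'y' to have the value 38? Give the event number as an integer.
Answer: 3

Derivation:
Looking for first event where y becomes 38:
  event 3: y (absent) -> 38  <-- first match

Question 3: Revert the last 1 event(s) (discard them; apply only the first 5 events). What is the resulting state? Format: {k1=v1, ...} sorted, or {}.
Answer: {x=15, y=38, z=-1}

Derivation:
Keep first 5 events (discard last 1):
  after event 1 (t=5: SET x = 1): {x=1}
  after event 2 (t=6: INC x by 14): {x=15}
  after event 3 (t=9: SET y = 38): {x=15, y=38}
  after event 4 (t=13: DEC z by 5): {x=15, y=38, z=-5}
  after event 5 (t=23: INC z by 4): {x=15, y=38, z=-1}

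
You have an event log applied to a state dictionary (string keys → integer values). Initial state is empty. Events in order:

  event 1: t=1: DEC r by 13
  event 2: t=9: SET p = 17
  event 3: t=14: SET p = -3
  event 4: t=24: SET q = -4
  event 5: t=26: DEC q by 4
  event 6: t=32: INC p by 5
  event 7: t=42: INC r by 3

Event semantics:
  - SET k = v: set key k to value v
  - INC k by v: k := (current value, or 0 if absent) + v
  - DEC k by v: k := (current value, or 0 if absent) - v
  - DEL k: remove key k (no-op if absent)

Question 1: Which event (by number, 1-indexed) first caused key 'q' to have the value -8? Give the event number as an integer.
Answer: 5

Derivation:
Looking for first event where q becomes -8:
  event 4: q = -4
  event 5: q -4 -> -8  <-- first match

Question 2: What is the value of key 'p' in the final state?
Track key 'p' through all 7 events:
  event 1 (t=1: DEC r by 13): p unchanged
  event 2 (t=9: SET p = 17): p (absent) -> 17
  event 3 (t=14: SET p = -3): p 17 -> -3
  event 4 (t=24: SET q = -4): p unchanged
  event 5 (t=26: DEC q by 4): p unchanged
  event 6 (t=32: INC p by 5): p -3 -> 2
  event 7 (t=42: INC r by 3): p unchanged
Final: p = 2

Answer: 2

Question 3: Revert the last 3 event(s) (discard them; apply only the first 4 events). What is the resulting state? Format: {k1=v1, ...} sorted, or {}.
Keep first 4 events (discard last 3):
  after event 1 (t=1: DEC r by 13): {r=-13}
  after event 2 (t=9: SET p = 17): {p=17, r=-13}
  after event 3 (t=14: SET p = -3): {p=-3, r=-13}
  after event 4 (t=24: SET q = -4): {p=-3, q=-4, r=-13}

Answer: {p=-3, q=-4, r=-13}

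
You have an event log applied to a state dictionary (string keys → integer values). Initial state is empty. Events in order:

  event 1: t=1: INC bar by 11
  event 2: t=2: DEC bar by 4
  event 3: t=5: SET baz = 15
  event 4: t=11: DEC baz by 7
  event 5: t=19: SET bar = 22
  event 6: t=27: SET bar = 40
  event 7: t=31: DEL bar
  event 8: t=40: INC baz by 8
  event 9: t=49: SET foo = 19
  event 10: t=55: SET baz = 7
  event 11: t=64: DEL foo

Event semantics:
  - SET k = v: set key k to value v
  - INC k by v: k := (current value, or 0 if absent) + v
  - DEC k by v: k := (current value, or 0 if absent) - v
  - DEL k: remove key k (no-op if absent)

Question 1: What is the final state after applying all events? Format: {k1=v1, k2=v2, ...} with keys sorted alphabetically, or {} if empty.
Answer: {baz=7}

Derivation:
  after event 1 (t=1: INC bar by 11): {bar=11}
  after event 2 (t=2: DEC bar by 4): {bar=7}
  after event 3 (t=5: SET baz = 15): {bar=7, baz=15}
  after event 4 (t=11: DEC baz by 7): {bar=7, baz=8}
  after event 5 (t=19: SET bar = 22): {bar=22, baz=8}
  after event 6 (t=27: SET bar = 40): {bar=40, baz=8}
  after event 7 (t=31: DEL bar): {baz=8}
  after event 8 (t=40: INC baz by 8): {baz=16}
  after event 9 (t=49: SET foo = 19): {baz=16, foo=19}
  after event 10 (t=55: SET baz = 7): {baz=7, foo=19}
  after event 11 (t=64: DEL foo): {baz=7}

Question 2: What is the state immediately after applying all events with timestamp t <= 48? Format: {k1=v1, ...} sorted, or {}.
Apply events with t <= 48 (8 events):
  after event 1 (t=1: INC bar by 11): {bar=11}
  after event 2 (t=2: DEC bar by 4): {bar=7}
  after event 3 (t=5: SET baz = 15): {bar=7, baz=15}
  after event 4 (t=11: DEC baz by 7): {bar=7, baz=8}
  after event 5 (t=19: SET bar = 22): {bar=22, baz=8}
  after event 6 (t=27: SET bar = 40): {bar=40, baz=8}
  after event 7 (t=31: DEL bar): {baz=8}
  after event 8 (t=40: INC baz by 8): {baz=16}

Answer: {baz=16}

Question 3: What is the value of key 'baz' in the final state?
Answer: 7

Derivation:
Track key 'baz' through all 11 events:
  event 1 (t=1: INC bar by 11): baz unchanged
  event 2 (t=2: DEC bar by 4): baz unchanged
  event 3 (t=5: SET baz = 15): baz (absent) -> 15
  event 4 (t=11: DEC baz by 7): baz 15 -> 8
  event 5 (t=19: SET bar = 22): baz unchanged
  event 6 (t=27: SET bar = 40): baz unchanged
  event 7 (t=31: DEL bar): baz unchanged
  event 8 (t=40: INC baz by 8): baz 8 -> 16
  event 9 (t=49: SET foo = 19): baz unchanged
  event 10 (t=55: SET baz = 7): baz 16 -> 7
  event 11 (t=64: DEL foo): baz unchanged
Final: baz = 7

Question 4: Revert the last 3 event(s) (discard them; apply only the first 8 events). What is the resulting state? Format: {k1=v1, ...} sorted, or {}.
Answer: {baz=16}

Derivation:
Keep first 8 events (discard last 3):
  after event 1 (t=1: INC bar by 11): {bar=11}
  after event 2 (t=2: DEC bar by 4): {bar=7}
  after event 3 (t=5: SET baz = 15): {bar=7, baz=15}
  after event 4 (t=11: DEC baz by 7): {bar=7, baz=8}
  after event 5 (t=19: SET bar = 22): {bar=22, baz=8}
  after event 6 (t=27: SET bar = 40): {bar=40, baz=8}
  after event 7 (t=31: DEL bar): {baz=8}
  after event 8 (t=40: INC baz by 8): {baz=16}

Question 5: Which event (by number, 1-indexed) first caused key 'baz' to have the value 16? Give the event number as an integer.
Answer: 8

Derivation:
Looking for first event where baz becomes 16:
  event 3: baz = 15
  event 4: baz = 8
  event 5: baz = 8
  event 6: baz = 8
  event 7: baz = 8
  event 8: baz 8 -> 16  <-- first match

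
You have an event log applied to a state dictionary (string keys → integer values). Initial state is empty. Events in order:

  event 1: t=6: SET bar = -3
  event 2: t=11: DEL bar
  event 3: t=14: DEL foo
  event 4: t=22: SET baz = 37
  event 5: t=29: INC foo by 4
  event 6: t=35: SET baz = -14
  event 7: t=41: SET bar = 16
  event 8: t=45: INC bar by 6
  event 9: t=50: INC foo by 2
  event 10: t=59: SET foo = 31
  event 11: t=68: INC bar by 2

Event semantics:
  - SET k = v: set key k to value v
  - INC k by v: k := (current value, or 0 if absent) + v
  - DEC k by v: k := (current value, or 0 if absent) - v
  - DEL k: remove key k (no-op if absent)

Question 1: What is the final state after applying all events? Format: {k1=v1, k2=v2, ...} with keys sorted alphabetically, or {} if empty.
  after event 1 (t=6: SET bar = -3): {bar=-3}
  after event 2 (t=11: DEL bar): {}
  after event 3 (t=14: DEL foo): {}
  after event 4 (t=22: SET baz = 37): {baz=37}
  after event 5 (t=29: INC foo by 4): {baz=37, foo=4}
  after event 6 (t=35: SET baz = -14): {baz=-14, foo=4}
  after event 7 (t=41: SET bar = 16): {bar=16, baz=-14, foo=4}
  after event 8 (t=45: INC bar by 6): {bar=22, baz=-14, foo=4}
  after event 9 (t=50: INC foo by 2): {bar=22, baz=-14, foo=6}
  after event 10 (t=59: SET foo = 31): {bar=22, baz=-14, foo=31}
  after event 11 (t=68: INC bar by 2): {bar=24, baz=-14, foo=31}

Answer: {bar=24, baz=-14, foo=31}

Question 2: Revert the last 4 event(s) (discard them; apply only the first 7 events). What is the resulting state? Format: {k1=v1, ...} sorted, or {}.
Keep first 7 events (discard last 4):
  after event 1 (t=6: SET bar = -3): {bar=-3}
  after event 2 (t=11: DEL bar): {}
  after event 3 (t=14: DEL foo): {}
  after event 4 (t=22: SET baz = 37): {baz=37}
  after event 5 (t=29: INC foo by 4): {baz=37, foo=4}
  after event 6 (t=35: SET baz = -14): {baz=-14, foo=4}
  after event 7 (t=41: SET bar = 16): {bar=16, baz=-14, foo=4}

Answer: {bar=16, baz=-14, foo=4}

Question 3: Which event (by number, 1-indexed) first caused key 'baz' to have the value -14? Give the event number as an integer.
Looking for first event where baz becomes -14:
  event 4: baz = 37
  event 5: baz = 37
  event 6: baz 37 -> -14  <-- first match

Answer: 6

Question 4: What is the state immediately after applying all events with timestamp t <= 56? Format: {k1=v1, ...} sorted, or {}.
Apply events with t <= 56 (9 events):
  after event 1 (t=6: SET bar = -3): {bar=-3}
  after event 2 (t=11: DEL bar): {}
  after event 3 (t=14: DEL foo): {}
  after event 4 (t=22: SET baz = 37): {baz=37}
  after event 5 (t=29: INC foo by 4): {baz=37, foo=4}
  after event 6 (t=35: SET baz = -14): {baz=-14, foo=4}
  after event 7 (t=41: SET bar = 16): {bar=16, baz=-14, foo=4}
  after event 8 (t=45: INC bar by 6): {bar=22, baz=-14, foo=4}
  after event 9 (t=50: INC foo by 2): {bar=22, baz=-14, foo=6}

Answer: {bar=22, baz=-14, foo=6}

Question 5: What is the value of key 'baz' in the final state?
Track key 'baz' through all 11 events:
  event 1 (t=6: SET bar = -3): baz unchanged
  event 2 (t=11: DEL bar): baz unchanged
  event 3 (t=14: DEL foo): baz unchanged
  event 4 (t=22: SET baz = 37): baz (absent) -> 37
  event 5 (t=29: INC foo by 4): baz unchanged
  event 6 (t=35: SET baz = -14): baz 37 -> -14
  event 7 (t=41: SET bar = 16): baz unchanged
  event 8 (t=45: INC bar by 6): baz unchanged
  event 9 (t=50: INC foo by 2): baz unchanged
  event 10 (t=59: SET foo = 31): baz unchanged
  event 11 (t=68: INC bar by 2): baz unchanged
Final: baz = -14

Answer: -14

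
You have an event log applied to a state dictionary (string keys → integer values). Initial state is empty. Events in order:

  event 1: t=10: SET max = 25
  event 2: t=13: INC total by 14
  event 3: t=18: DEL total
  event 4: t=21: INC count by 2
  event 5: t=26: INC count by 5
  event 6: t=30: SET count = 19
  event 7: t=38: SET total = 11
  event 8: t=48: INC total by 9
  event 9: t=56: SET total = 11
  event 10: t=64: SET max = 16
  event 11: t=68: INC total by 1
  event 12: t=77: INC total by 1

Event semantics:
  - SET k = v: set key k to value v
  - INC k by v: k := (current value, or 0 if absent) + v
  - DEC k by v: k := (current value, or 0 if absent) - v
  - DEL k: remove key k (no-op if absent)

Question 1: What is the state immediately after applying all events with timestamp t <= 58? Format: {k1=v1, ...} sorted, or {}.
Apply events with t <= 58 (9 events):
  after event 1 (t=10: SET max = 25): {max=25}
  after event 2 (t=13: INC total by 14): {max=25, total=14}
  after event 3 (t=18: DEL total): {max=25}
  after event 4 (t=21: INC count by 2): {count=2, max=25}
  after event 5 (t=26: INC count by 5): {count=7, max=25}
  after event 6 (t=30: SET count = 19): {count=19, max=25}
  after event 7 (t=38: SET total = 11): {count=19, max=25, total=11}
  after event 8 (t=48: INC total by 9): {count=19, max=25, total=20}
  after event 9 (t=56: SET total = 11): {count=19, max=25, total=11}

Answer: {count=19, max=25, total=11}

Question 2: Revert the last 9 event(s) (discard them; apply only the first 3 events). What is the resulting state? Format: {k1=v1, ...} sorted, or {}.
Keep first 3 events (discard last 9):
  after event 1 (t=10: SET max = 25): {max=25}
  after event 2 (t=13: INC total by 14): {max=25, total=14}
  after event 3 (t=18: DEL total): {max=25}

Answer: {max=25}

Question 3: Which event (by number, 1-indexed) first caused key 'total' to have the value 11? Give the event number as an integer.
Looking for first event where total becomes 11:
  event 2: total = 14
  event 3: total = (absent)
  event 7: total (absent) -> 11  <-- first match

Answer: 7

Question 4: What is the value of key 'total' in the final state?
Track key 'total' through all 12 events:
  event 1 (t=10: SET max = 25): total unchanged
  event 2 (t=13: INC total by 14): total (absent) -> 14
  event 3 (t=18: DEL total): total 14 -> (absent)
  event 4 (t=21: INC count by 2): total unchanged
  event 5 (t=26: INC count by 5): total unchanged
  event 6 (t=30: SET count = 19): total unchanged
  event 7 (t=38: SET total = 11): total (absent) -> 11
  event 8 (t=48: INC total by 9): total 11 -> 20
  event 9 (t=56: SET total = 11): total 20 -> 11
  event 10 (t=64: SET max = 16): total unchanged
  event 11 (t=68: INC total by 1): total 11 -> 12
  event 12 (t=77: INC total by 1): total 12 -> 13
Final: total = 13

Answer: 13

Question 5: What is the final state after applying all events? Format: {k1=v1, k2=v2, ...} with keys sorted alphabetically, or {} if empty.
Answer: {count=19, max=16, total=13}

Derivation:
  after event 1 (t=10: SET max = 25): {max=25}
  after event 2 (t=13: INC total by 14): {max=25, total=14}
  after event 3 (t=18: DEL total): {max=25}
  after event 4 (t=21: INC count by 2): {count=2, max=25}
  after event 5 (t=26: INC count by 5): {count=7, max=25}
  after event 6 (t=30: SET count = 19): {count=19, max=25}
  after event 7 (t=38: SET total = 11): {count=19, max=25, total=11}
  after event 8 (t=48: INC total by 9): {count=19, max=25, total=20}
  after event 9 (t=56: SET total = 11): {count=19, max=25, total=11}
  after event 10 (t=64: SET max = 16): {count=19, max=16, total=11}
  after event 11 (t=68: INC total by 1): {count=19, max=16, total=12}
  after event 12 (t=77: INC total by 1): {count=19, max=16, total=13}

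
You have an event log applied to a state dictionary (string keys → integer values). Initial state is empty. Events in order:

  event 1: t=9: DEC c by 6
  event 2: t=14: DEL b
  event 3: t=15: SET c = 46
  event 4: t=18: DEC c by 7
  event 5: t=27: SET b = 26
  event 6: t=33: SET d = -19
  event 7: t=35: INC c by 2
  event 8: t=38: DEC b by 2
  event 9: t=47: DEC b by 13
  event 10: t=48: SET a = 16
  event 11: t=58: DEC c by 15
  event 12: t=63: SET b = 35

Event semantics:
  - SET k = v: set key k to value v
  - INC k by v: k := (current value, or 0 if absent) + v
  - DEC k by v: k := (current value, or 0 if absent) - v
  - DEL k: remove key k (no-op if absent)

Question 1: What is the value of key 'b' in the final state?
Answer: 35

Derivation:
Track key 'b' through all 12 events:
  event 1 (t=9: DEC c by 6): b unchanged
  event 2 (t=14: DEL b): b (absent) -> (absent)
  event 3 (t=15: SET c = 46): b unchanged
  event 4 (t=18: DEC c by 7): b unchanged
  event 5 (t=27: SET b = 26): b (absent) -> 26
  event 6 (t=33: SET d = -19): b unchanged
  event 7 (t=35: INC c by 2): b unchanged
  event 8 (t=38: DEC b by 2): b 26 -> 24
  event 9 (t=47: DEC b by 13): b 24 -> 11
  event 10 (t=48: SET a = 16): b unchanged
  event 11 (t=58: DEC c by 15): b unchanged
  event 12 (t=63: SET b = 35): b 11 -> 35
Final: b = 35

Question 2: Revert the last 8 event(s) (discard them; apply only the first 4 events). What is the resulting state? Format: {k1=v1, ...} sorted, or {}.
Answer: {c=39}

Derivation:
Keep first 4 events (discard last 8):
  after event 1 (t=9: DEC c by 6): {c=-6}
  after event 2 (t=14: DEL b): {c=-6}
  after event 3 (t=15: SET c = 46): {c=46}
  after event 4 (t=18: DEC c by 7): {c=39}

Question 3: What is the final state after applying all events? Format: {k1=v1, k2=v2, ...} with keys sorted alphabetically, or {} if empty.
Answer: {a=16, b=35, c=26, d=-19}

Derivation:
  after event 1 (t=9: DEC c by 6): {c=-6}
  after event 2 (t=14: DEL b): {c=-6}
  after event 3 (t=15: SET c = 46): {c=46}
  after event 4 (t=18: DEC c by 7): {c=39}
  after event 5 (t=27: SET b = 26): {b=26, c=39}
  after event 6 (t=33: SET d = -19): {b=26, c=39, d=-19}
  after event 7 (t=35: INC c by 2): {b=26, c=41, d=-19}
  after event 8 (t=38: DEC b by 2): {b=24, c=41, d=-19}
  after event 9 (t=47: DEC b by 13): {b=11, c=41, d=-19}
  after event 10 (t=48: SET a = 16): {a=16, b=11, c=41, d=-19}
  after event 11 (t=58: DEC c by 15): {a=16, b=11, c=26, d=-19}
  after event 12 (t=63: SET b = 35): {a=16, b=35, c=26, d=-19}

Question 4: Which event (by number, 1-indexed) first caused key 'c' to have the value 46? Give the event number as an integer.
Answer: 3

Derivation:
Looking for first event where c becomes 46:
  event 1: c = -6
  event 2: c = -6
  event 3: c -6 -> 46  <-- first match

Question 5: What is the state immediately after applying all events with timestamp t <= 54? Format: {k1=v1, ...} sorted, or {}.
Answer: {a=16, b=11, c=41, d=-19}

Derivation:
Apply events with t <= 54 (10 events):
  after event 1 (t=9: DEC c by 6): {c=-6}
  after event 2 (t=14: DEL b): {c=-6}
  after event 3 (t=15: SET c = 46): {c=46}
  after event 4 (t=18: DEC c by 7): {c=39}
  after event 5 (t=27: SET b = 26): {b=26, c=39}
  after event 6 (t=33: SET d = -19): {b=26, c=39, d=-19}
  after event 7 (t=35: INC c by 2): {b=26, c=41, d=-19}
  after event 8 (t=38: DEC b by 2): {b=24, c=41, d=-19}
  after event 9 (t=47: DEC b by 13): {b=11, c=41, d=-19}
  after event 10 (t=48: SET a = 16): {a=16, b=11, c=41, d=-19}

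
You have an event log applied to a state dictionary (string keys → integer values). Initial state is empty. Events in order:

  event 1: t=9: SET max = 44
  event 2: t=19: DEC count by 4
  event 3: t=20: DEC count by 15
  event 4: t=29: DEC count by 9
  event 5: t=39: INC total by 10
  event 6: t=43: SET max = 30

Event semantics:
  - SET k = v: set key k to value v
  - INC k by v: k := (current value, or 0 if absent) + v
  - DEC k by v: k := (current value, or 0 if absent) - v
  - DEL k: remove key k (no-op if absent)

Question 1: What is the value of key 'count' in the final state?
Answer: -28

Derivation:
Track key 'count' through all 6 events:
  event 1 (t=9: SET max = 44): count unchanged
  event 2 (t=19: DEC count by 4): count (absent) -> -4
  event 3 (t=20: DEC count by 15): count -4 -> -19
  event 4 (t=29: DEC count by 9): count -19 -> -28
  event 5 (t=39: INC total by 10): count unchanged
  event 6 (t=43: SET max = 30): count unchanged
Final: count = -28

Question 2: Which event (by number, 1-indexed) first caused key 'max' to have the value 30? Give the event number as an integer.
Answer: 6

Derivation:
Looking for first event where max becomes 30:
  event 1: max = 44
  event 2: max = 44
  event 3: max = 44
  event 4: max = 44
  event 5: max = 44
  event 6: max 44 -> 30  <-- first match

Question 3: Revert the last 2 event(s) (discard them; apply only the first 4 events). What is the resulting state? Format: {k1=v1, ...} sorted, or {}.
Keep first 4 events (discard last 2):
  after event 1 (t=9: SET max = 44): {max=44}
  after event 2 (t=19: DEC count by 4): {count=-4, max=44}
  after event 3 (t=20: DEC count by 15): {count=-19, max=44}
  after event 4 (t=29: DEC count by 9): {count=-28, max=44}

Answer: {count=-28, max=44}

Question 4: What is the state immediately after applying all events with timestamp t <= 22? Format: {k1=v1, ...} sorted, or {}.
Apply events with t <= 22 (3 events):
  after event 1 (t=9: SET max = 44): {max=44}
  after event 2 (t=19: DEC count by 4): {count=-4, max=44}
  after event 3 (t=20: DEC count by 15): {count=-19, max=44}

Answer: {count=-19, max=44}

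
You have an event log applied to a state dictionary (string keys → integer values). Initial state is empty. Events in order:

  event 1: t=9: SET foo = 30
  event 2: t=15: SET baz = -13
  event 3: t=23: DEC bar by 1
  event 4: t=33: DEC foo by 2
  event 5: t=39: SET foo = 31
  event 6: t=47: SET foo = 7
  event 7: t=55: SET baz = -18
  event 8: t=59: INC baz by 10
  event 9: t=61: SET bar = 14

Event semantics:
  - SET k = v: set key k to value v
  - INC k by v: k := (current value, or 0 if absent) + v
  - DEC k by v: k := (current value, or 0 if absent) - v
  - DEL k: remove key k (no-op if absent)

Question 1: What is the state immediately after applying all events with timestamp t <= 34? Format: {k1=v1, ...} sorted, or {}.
Apply events with t <= 34 (4 events):
  after event 1 (t=9: SET foo = 30): {foo=30}
  after event 2 (t=15: SET baz = -13): {baz=-13, foo=30}
  after event 3 (t=23: DEC bar by 1): {bar=-1, baz=-13, foo=30}
  after event 4 (t=33: DEC foo by 2): {bar=-1, baz=-13, foo=28}

Answer: {bar=-1, baz=-13, foo=28}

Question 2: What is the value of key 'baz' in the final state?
Answer: -8

Derivation:
Track key 'baz' through all 9 events:
  event 1 (t=9: SET foo = 30): baz unchanged
  event 2 (t=15: SET baz = -13): baz (absent) -> -13
  event 3 (t=23: DEC bar by 1): baz unchanged
  event 4 (t=33: DEC foo by 2): baz unchanged
  event 5 (t=39: SET foo = 31): baz unchanged
  event 6 (t=47: SET foo = 7): baz unchanged
  event 7 (t=55: SET baz = -18): baz -13 -> -18
  event 8 (t=59: INC baz by 10): baz -18 -> -8
  event 9 (t=61: SET bar = 14): baz unchanged
Final: baz = -8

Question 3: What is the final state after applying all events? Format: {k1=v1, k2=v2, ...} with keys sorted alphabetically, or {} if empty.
  after event 1 (t=9: SET foo = 30): {foo=30}
  after event 2 (t=15: SET baz = -13): {baz=-13, foo=30}
  after event 3 (t=23: DEC bar by 1): {bar=-1, baz=-13, foo=30}
  after event 4 (t=33: DEC foo by 2): {bar=-1, baz=-13, foo=28}
  after event 5 (t=39: SET foo = 31): {bar=-1, baz=-13, foo=31}
  after event 6 (t=47: SET foo = 7): {bar=-1, baz=-13, foo=7}
  after event 7 (t=55: SET baz = -18): {bar=-1, baz=-18, foo=7}
  after event 8 (t=59: INC baz by 10): {bar=-1, baz=-8, foo=7}
  after event 9 (t=61: SET bar = 14): {bar=14, baz=-8, foo=7}

Answer: {bar=14, baz=-8, foo=7}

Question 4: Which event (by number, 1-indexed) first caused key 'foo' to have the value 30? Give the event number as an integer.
Answer: 1

Derivation:
Looking for first event where foo becomes 30:
  event 1: foo (absent) -> 30  <-- first match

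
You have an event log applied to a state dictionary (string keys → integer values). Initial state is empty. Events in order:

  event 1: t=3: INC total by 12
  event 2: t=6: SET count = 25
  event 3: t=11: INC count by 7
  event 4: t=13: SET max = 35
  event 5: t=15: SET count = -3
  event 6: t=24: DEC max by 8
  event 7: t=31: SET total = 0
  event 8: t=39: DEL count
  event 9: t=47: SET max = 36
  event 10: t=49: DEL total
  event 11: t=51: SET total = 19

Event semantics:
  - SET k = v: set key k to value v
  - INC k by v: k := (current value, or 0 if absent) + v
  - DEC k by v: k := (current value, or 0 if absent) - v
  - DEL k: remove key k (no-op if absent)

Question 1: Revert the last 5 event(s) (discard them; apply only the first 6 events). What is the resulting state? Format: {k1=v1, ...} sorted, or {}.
Answer: {count=-3, max=27, total=12}

Derivation:
Keep first 6 events (discard last 5):
  after event 1 (t=3: INC total by 12): {total=12}
  after event 2 (t=6: SET count = 25): {count=25, total=12}
  after event 3 (t=11: INC count by 7): {count=32, total=12}
  after event 4 (t=13: SET max = 35): {count=32, max=35, total=12}
  after event 5 (t=15: SET count = -3): {count=-3, max=35, total=12}
  after event 6 (t=24: DEC max by 8): {count=-3, max=27, total=12}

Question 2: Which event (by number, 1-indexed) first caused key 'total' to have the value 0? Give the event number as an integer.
Looking for first event where total becomes 0:
  event 1: total = 12
  event 2: total = 12
  event 3: total = 12
  event 4: total = 12
  event 5: total = 12
  event 6: total = 12
  event 7: total 12 -> 0  <-- first match

Answer: 7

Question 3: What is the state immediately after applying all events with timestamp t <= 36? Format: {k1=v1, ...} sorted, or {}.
Apply events with t <= 36 (7 events):
  after event 1 (t=3: INC total by 12): {total=12}
  after event 2 (t=6: SET count = 25): {count=25, total=12}
  after event 3 (t=11: INC count by 7): {count=32, total=12}
  after event 4 (t=13: SET max = 35): {count=32, max=35, total=12}
  after event 5 (t=15: SET count = -3): {count=-3, max=35, total=12}
  after event 6 (t=24: DEC max by 8): {count=-3, max=27, total=12}
  after event 7 (t=31: SET total = 0): {count=-3, max=27, total=0}

Answer: {count=-3, max=27, total=0}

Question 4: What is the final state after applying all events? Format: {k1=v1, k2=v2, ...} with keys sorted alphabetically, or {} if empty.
  after event 1 (t=3: INC total by 12): {total=12}
  after event 2 (t=6: SET count = 25): {count=25, total=12}
  after event 3 (t=11: INC count by 7): {count=32, total=12}
  after event 4 (t=13: SET max = 35): {count=32, max=35, total=12}
  after event 5 (t=15: SET count = -3): {count=-3, max=35, total=12}
  after event 6 (t=24: DEC max by 8): {count=-3, max=27, total=12}
  after event 7 (t=31: SET total = 0): {count=-3, max=27, total=0}
  after event 8 (t=39: DEL count): {max=27, total=0}
  after event 9 (t=47: SET max = 36): {max=36, total=0}
  after event 10 (t=49: DEL total): {max=36}
  after event 11 (t=51: SET total = 19): {max=36, total=19}

Answer: {max=36, total=19}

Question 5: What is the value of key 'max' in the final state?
Answer: 36

Derivation:
Track key 'max' through all 11 events:
  event 1 (t=3: INC total by 12): max unchanged
  event 2 (t=6: SET count = 25): max unchanged
  event 3 (t=11: INC count by 7): max unchanged
  event 4 (t=13: SET max = 35): max (absent) -> 35
  event 5 (t=15: SET count = -3): max unchanged
  event 6 (t=24: DEC max by 8): max 35 -> 27
  event 7 (t=31: SET total = 0): max unchanged
  event 8 (t=39: DEL count): max unchanged
  event 9 (t=47: SET max = 36): max 27 -> 36
  event 10 (t=49: DEL total): max unchanged
  event 11 (t=51: SET total = 19): max unchanged
Final: max = 36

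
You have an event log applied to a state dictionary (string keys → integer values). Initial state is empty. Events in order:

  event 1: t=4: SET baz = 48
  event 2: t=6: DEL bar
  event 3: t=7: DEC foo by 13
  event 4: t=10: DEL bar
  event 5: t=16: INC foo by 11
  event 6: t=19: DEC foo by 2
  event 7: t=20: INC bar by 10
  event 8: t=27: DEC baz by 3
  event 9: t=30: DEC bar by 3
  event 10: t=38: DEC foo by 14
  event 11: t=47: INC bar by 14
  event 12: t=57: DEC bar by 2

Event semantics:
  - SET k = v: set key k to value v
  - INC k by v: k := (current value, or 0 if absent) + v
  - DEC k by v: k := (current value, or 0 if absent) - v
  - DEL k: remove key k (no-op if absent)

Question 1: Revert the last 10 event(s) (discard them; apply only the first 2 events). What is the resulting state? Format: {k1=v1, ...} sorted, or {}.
Answer: {baz=48}

Derivation:
Keep first 2 events (discard last 10):
  after event 1 (t=4: SET baz = 48): {baz=48}
  after event 2 (t=6: DEL bar): {baz=48}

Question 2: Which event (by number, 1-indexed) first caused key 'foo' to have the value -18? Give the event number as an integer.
Looking for first event where foo becomes -18:
  event 3: foo = -13
  event 4: foo = -13
  event 5: foo = -2
  event 6: foo = -4
  event 7: foo = -4
  event 8: foo = -4
  event 9: foo = -4
  event 10: foo -4 -> -18  <-- first match

Answer: 10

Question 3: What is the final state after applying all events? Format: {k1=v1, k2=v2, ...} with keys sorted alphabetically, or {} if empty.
  after event 1 (t=4: SET baz = 48): {baz=48}
  after event 2 (t=6: DEL bar): {baz=48}
  after event 3 (t=7: DEC foo by 13): {baz=48, foo=-13}
  after event 4 (t=10: DEL bar): {baz=48, foo=-13}
  after event 5 (t=16: INC foo by 11): {baz=48, foo=-2}
  after event 6 (t=19: DEC foo by 2): {baz=48, foo=-4}
  after event 7 (t=20: INC bar by 10): {bar=10, baz=48, foo=-4}
  after event 8 (t=27: DEC baz by 3): {bar=10, baz=45, foo=-4}
  after event 9 (t=30: DEC bar by 3): {bar=7, baz=45, foo=-4}
  after event 10 (t=38: DEC foo by 14): {bar=7, baz=45, foo=-18}
  after event 11 (t=47: INC bar by 14): {bar=21, baz=45, foo=-18}
  after event 12 (t=57: DEC bar by 2): {bar=19, baz=45, foo=-18}

Answer: {bar=19, baz=45, foo=-18}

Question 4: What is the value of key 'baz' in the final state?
Answer: 45

Derivation:
Track key 'baz' through all 12 events:
  event 1 (t=4: SET baz = 48): baz (absent) -> 48
  event 2 (t=6: DEL bar): baz unchanged
  event 3 (t=7: DEC foo by 13): baz unchanged
  event 4 (t=10: DEL bar): baz unchanged
  event 5 (t=16: INC foo by 11): baz unchanged
  event 6 (t=19: DEC foo by 2): baz unchanged
  event 7 (t=20: INC bar by 10): baz unchanged
  event 8 (t=27: DEC baz by 3): baz 48 -> 45
  event 9 (t=30: DEC bar by 3): baz unchanged
  event 10 (t=38: DEC foo by 14): baz unchanged
  event 11 (t=47: INC bar by 14): baz unchanged
  event 12 (t=57: DEC bar by 2): baz unchanged
Final: baz = 45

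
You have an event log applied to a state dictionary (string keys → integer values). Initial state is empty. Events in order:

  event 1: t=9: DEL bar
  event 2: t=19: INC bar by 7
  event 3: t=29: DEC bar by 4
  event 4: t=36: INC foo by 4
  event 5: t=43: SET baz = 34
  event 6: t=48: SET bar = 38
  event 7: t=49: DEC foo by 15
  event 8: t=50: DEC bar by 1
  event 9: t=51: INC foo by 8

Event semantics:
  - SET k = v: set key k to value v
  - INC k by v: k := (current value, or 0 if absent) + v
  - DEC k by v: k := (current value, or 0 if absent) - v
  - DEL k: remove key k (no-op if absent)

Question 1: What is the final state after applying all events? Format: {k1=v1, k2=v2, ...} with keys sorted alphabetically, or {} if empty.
Answer: {bar=37, baz=34, foo=-3}

Derivation:
  after event 1 (t=9: DEL bar): {}
  after event 2 (t=19: INC bar by 7): {bar=7}
  after event 3 (t=29: DEC bar by 4): {bar=3}
  after event 4 (t=36: INC foo by 4): {bar=3, foo=4}
  after event 5 (t=43: SET baz = 34): {bar=3, baz=34, foo=4}
  after event 6 (t=48: SET bar = 38): {bar=38, baz=34, foo=4}
  after event 7 (t=49: DEC foo by 15): {bar=38, baz=34, foo=-11}
  after event 8 (t=50: DEC bar by 1): {bar=37, baz=34, foo=-11}
  after event 9 (t=51: INC foo by 8): {bar=37, baz=34, foo=-3}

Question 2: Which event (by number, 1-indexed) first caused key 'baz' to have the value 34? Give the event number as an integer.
Answer: 5

Derivation:
Looking for first event where baz becomes 34:
  event 5: baz (absent) -> 34  <-- first match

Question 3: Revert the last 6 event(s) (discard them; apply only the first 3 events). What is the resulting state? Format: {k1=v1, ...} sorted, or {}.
Keep first 3 events (discard last 6):
  after event 1 (t=9: DEL bar): {}
  after event 2 (t=19: INC bar by 7): {bar=7}
  after event 3 (t=29: DEC bar by 4): {bar=3}

Answer: {bar=3}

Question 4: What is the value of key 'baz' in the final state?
Track key 'baz' through all 9 events:
  event 1 (t=9: DEL bar): baz unchanged
  event 2 (t=19: INC bar by 7): baz unchanged
  event 3 (t=29: DEC bar by 4): baz unchanged
  event 4 (t=36: INC foo by 4): baz unchanged
  event 5 (t=43: SET baz = 34): baz (absent) -> 34
  event 6 (t=48: SET bar = 38): baz unchanged
  event 7 (t=49: DEC foo by 15): baz unchanged
  event 8 (t=50: DEC bar by 1): baz unchanged
  event 9 (t=51: INC foo by 8): baz unchanged
Final: baz = 34

Answer: 34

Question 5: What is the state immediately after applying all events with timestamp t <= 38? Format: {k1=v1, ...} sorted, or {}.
Answer: {bar=3, foo=4}

Derivation:
Apply events with t <= 38 (4 events):
  after event 1 (t=9: DEL bar): {}
  after event 2 (t=19: INC bar by 7): {bar=7}
  after event 3 (t=29: DEC bar by 4): {bar=3}
  after event 4 (t=36: INC foo by 4): {bar=3, foo=4}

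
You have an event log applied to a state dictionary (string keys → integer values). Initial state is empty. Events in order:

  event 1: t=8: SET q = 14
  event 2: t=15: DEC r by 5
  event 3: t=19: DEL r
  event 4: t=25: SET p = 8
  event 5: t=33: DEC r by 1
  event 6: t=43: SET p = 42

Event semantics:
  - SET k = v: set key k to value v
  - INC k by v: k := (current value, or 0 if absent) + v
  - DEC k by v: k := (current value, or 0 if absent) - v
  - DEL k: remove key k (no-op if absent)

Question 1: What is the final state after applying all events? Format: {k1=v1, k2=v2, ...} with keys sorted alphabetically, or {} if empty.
  after event 1 (t=8: SET q = 14): {q=14}
  after event 2 (t=15: DEC r by 5): {q=14, r=-5}
  after event 3 (t=19: DEL r): {q=14}
  after event 4 (t=25: SET p = 8): {p=8, q=14}
  after event 5 (t=33: DEC r by 1): {p=8, q=14, r=-1}
  after event 6 (t=43: SET p = 42): {p=42, q=14, r=-1}

Answer: {p=42, q=14, r=-1}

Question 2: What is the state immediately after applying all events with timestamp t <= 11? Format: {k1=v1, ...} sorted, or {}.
Answer: {q=14}

Derivation:
Apply events with t <= 11 (1 events):
  after event 1 (t=8: SET q = 14): {q=14}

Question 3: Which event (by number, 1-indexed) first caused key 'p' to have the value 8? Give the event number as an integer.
Answer: 4

Derivation:
Looking for first event where p becomes 8:
  event 4: p (absent) -> 8  <-- first match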